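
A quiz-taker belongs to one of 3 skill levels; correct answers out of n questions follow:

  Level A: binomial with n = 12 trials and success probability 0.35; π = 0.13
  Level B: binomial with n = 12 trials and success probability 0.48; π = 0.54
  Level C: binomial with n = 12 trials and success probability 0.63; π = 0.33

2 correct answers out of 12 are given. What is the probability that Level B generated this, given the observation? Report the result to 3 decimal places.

0.449

By Bayes' theorem, P(k | x) = π_k f_k(x) / Σ_j π_j f_j(x).
Evaluate each component's likelihood at the observed value:
  p_A = C(12,2)·0.35^2·0.65^10 = 66·0.1225·0.0134627 = 0.108846
  p_B = C(12,2)·0.48^2·0.52^10 = 66·0.2304·0.00144555 = 0.0219816
  p_C = C(12,2)·0.63^2·0.37^10 = 66·0.3969·4.80858e-05 = 0.00125963
Weight by the priors:
  π_A·p_A = 0.13 × 0.108846 = 0.01415
  π_B·p_B = 0.54 × 0.0219816 = 0.0118701
  π_C·p_C = 0.33 × 0.00125963 = 0.000415677
Denominator: 0.01415 + 0.0118701 + 0.000415677 = 0.0264358
P(Level B | x) ≈ 0.449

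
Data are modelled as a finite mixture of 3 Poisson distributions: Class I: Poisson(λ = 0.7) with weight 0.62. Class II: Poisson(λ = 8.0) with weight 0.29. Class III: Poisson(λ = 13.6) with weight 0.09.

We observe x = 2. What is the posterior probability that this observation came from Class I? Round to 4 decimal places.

0.9602

The responsibility of component k is π_k f_k(x) divided by Σ_j π_j f_j(x).
Component likelihoods at x = 2:
  f_I = e^(−0.7)·0.7^2/2! = 0.121663
  f_II = e^(−8.0)·8.0^2/2! = 0.0107348
  f_III = e^(−13.6)·13.6^2/2! = 0.000114721
Unnormalised posteriors:
  π_I·f_I = 0.62 × 0.121663 = 0.0754313
  π_II·f_II = 0.29 × 0.0107348 = 0.00311309
  π_III·f_III = 0.09 × 0.000114721 = 1.03249e-05
Sum: 0.0754313 + 0.00311309 + 1.03249e-05 = 0.0785547
So the posterior for Class I is 0.0754313 / 0.0785547 ≈ 0.9602.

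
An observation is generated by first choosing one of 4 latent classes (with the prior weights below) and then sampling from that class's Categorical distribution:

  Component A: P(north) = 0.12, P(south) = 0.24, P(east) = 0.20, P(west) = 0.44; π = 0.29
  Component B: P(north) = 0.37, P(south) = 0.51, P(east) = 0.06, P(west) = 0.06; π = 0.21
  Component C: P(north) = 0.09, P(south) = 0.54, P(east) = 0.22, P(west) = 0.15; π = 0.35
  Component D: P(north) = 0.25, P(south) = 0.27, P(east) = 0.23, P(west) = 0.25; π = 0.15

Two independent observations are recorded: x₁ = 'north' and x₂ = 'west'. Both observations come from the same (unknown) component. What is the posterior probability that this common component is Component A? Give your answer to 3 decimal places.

Posterior ∝ prior × likelihood, so P(k | x) ∝ π_k f_k(x); normalise over all components.
Since both observations come from the same component, the likelihood for component k is f_k(x₁)·f_k(x₂).
  L_A = [P(north | comp) = 0.12] × [0.44] = 0.0528
  L_B = [P(north | comp) = 0.37] × [0.06] = 0.0222
  L_C = [P(north | comp) = 0.09] × [0.15] = 0.0135
  L_D = [P(north | comp) = 0.25] × [0.25] = 0.0625
Prior × likelihood for each component:
  π_A·L_A = 0.29 × 0.0528 = 0.015312
  π_B·L_B = 0.21 × 0.0222 = 0.004662
  π_C·L_C = 0.35 × 0.0135 = 0.004725
  π_D·L_D = 0.15 × 0.0625 = 0.009375
Normaliser: 0.015312 + 0.004662 + 0.004725 + 0.009375 = 0.034074
P(Component A | x) = 0.015312 / 0.034074 ≈ 0.449

0.449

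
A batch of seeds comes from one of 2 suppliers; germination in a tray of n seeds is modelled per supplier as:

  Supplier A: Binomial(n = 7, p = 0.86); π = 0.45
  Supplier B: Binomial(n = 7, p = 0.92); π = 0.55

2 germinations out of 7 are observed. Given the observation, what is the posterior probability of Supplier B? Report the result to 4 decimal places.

P(component k | x) = π_k·f_k(x) / marginal(x), where marginal(x) = Σ_j π_j·f_j(x).
Component likelihoods at x = 2 germinations out of 7:
  p_A = C(7,2)·0.86^2·0.14^5 = 21·0.7396·5.37824e-05 = 0.000835327
  p_B = C(7,2)·0.92^2·0.08^5 = 21·0.8464·3.2768e-06 = 5.82432e-05
Prior × likelihood for each component:
  π_A·p_A = 0.45 × 0.000835327 = 0.000375897
  π_B·p_B = 0.55 × 5.82432e-05 = 3.20337e-05
Sum: 0.000375897 + 3.20337e-05 = 0.000407931
P(Supplier B | x) = 3.20337e-05 / 0.000407931 ≈ 0.0785

0.0785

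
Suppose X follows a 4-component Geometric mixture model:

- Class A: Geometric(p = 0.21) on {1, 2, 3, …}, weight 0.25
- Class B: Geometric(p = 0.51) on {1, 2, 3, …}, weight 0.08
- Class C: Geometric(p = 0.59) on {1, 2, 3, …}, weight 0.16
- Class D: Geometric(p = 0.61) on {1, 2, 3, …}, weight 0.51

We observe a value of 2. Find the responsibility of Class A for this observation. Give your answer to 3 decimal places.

The responsibility of component k is π_k f_k(x) divided by Σ_j π_j f_j(x).
Geometric probabilities:
  p_A = 0.21·(1−0.21)^1 = 0.21·0.79 = 0.1659
  p_B = 0.51·(1−0.51)^1 = 0.51·0.49 = 0.2499
  p_C = 0.59·(1−0.59)^1 = 0.59·0.41 = 0.2419
  p_D = 0.61·(1−0.61)^1 = 0.61·0.39 = 0.2379
Unnormalised posteriors:
  π_A·p_A = 0.25 × 0.1659 = 0.041475
  π_B·p_B = 0.08 × 0.2499 = 0.019992
  π_C·p_C = 0.16 × 0.2419 = 0.038704
  π_D·p_D = 0.51 × 0.2379 = 0.121329
Denominator: 0.041475 + 0.019992 + 0.038704 + 0.121329 = 0.2215
P(Class A | x) ≈ 0.187

0.187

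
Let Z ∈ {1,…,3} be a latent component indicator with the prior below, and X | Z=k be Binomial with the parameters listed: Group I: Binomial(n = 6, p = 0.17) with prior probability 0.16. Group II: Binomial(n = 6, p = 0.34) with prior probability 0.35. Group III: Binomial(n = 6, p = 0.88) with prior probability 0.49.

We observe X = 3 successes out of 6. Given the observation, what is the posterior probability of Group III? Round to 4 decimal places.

Apply Bayes' rule: the posterior for each component is proportional to its prior times its likelihood at x.
Binomial probabilities:
  L_I = C(6,3)·0.17^3·0.83^3 = 20·0.004913·0.571787 = 0.0561838
  L_II = C(6,3)·0.34^3·0.66^3 = 20·0.039304·0.287496 = 0.225995
  L_III = C(6,3)·0.88^3·0.12^3 = 20·0.681472·0.001728 = 0.0235517
Prior × likelihood for each component:
  π_I·L_I = 0.16 × 0.0561838 = 0.00898941
  π_II·L_II = 0.35 × 0.225995 = 0.0790982
  π_III·L_III = 0.49 × 0.0235517 = 0.0115403
Evidence: 0.00898941 + 0.0790982 + 0.0115403 = 0.0996279
Responsibility of Group III: 0.0115403 / 0.0996279 ≈ 0.1158

0.1158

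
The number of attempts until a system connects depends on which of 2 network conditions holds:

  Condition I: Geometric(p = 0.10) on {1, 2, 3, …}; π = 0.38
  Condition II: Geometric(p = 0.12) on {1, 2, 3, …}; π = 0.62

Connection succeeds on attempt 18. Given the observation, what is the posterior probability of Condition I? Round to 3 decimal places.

Apply Bayes' rule: the posterior for each component is proportional to its prior times its likelihood at x.
Geometric probabilities:
  L_I = 0.10·(1−0.10)^17 = 0.10·0.166772 = 0.0166772
  L_II = 0.12·(1−0.12)^17 = 0.12·0.113817 = 0.013658
Unnormalised posteriors:
  P(Z=I)·L_I = 0.38 × 0.0166772 = 0.00633733
  P(Z=II)·L_II = 0.62 × 0.013658 = 0.00846795
Denominator: 0.00633733 + 0.00846795 = 0.0148053
P(Condition I | the observation) = 0.00633733 / 0.0148053 ≈ 0.428

0.428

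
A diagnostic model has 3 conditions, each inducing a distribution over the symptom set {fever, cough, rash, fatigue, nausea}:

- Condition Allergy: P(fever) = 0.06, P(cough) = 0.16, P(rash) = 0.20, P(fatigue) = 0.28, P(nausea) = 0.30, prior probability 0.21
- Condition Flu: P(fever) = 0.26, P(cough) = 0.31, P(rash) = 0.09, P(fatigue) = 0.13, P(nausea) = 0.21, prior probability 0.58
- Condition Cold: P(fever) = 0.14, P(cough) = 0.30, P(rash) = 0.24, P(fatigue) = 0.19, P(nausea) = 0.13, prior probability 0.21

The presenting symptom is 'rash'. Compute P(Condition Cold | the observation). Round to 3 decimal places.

By Bayes' theorem, P(k | x) = π_k f_k(x) / Σ_j π_j f_j(x).
Evaluate each component's likelihood at the observed value:
  L_Allergy = P(rash | comp) = 0.20
  L_Flu = P(rash | comp) = 0.09
  L_Cold = P(rash | comp) = 0.24
Multiply by the mixture weights:
  π_Allergy·L_Allergy = 0.21 × 0.2 = 0.042
  π_Flu·L_Flu = 0.58 × 0.09 = 0.0522
  π_Cold·L_Cold = 0.21 × 0.24 = 0.0504
Marginal: 0.042 + 0.0522 + 0.0504 = 0.1446
P(Condition Cold | 'rash') ≈ 0.349

0.349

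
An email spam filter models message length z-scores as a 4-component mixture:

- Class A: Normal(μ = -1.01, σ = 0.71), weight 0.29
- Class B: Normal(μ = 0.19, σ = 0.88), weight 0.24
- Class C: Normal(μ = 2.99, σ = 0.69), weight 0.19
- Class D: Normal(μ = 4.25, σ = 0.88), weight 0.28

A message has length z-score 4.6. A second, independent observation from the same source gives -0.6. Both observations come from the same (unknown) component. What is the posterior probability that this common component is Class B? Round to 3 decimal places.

Posterior ∝ prior × likelihood, so P(k | x) ∝ w_k f_k(x); normalise over all components.
Since both observations come from the same component, the likelihood for component k is f_k(x₁)·f_k(x₂).
  L_A = [1.55833e-14] × [0.475599] = 7.4114e-15
  L_B = [1.59604e-06] × [0.302988] = 4.83579e-07
  L_C = [0.0380027] × [7.65336e-07] = 2.90848e-08
  L_D = [0.418868] × [1.14961e-07] = 4.81537e-08
Unnormalised posteriors:
  w_A·L_A = 0.29 × 7.4114e-15 = 2.14931e-15
  w_B·L_B = 0.24 × 4.83579e-07 = 1.16059e-07
  w_C·L_C = 0.19 × 2.90848e-08 = 5.52612e-09
  w_D·L_D = 0.28 × 4.81537e-08 = 1.3483e-08
Normaliser: 2.14931e-15 + 1.16059e-07 + 5.52612e-09 + 1.3483e-08 = 1.35068e-07
So the posterior for Class B is 1.16059e-07 / 1.35068e-07 ≈ 0.859.

0.859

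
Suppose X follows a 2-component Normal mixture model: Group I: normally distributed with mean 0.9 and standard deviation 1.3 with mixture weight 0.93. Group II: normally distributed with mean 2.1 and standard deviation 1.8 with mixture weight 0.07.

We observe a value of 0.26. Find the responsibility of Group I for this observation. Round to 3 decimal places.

The responsibility of component k is π_k f_k(x) divided by Σ_j π_j f_j(x).
Evaluate each component's likelihood at the observed value:
  p_I = (1/(1.3·√(2π)))·exp(−(0.26−0.9)²/(2·1.3²)) = 0.306879·exp(-0.12118) = 0.271855
  p_II = (1/(1.8·√(2π)))·exp(−(0.26−2.1)²/(2·1.8²)) = 0.221635·exp(-0.52247) = 0.131441
Prior × likelihood for each component:
  π_I·p_I = 0.93 × 0.271855 = 0.252825
  π_II·p_II = 0.07 × 0.131441 = 0.0092009
Marginal: 0.252825 + 0.0092009 = 0.262026
P(Group I | data) ≈ 0.965

0.965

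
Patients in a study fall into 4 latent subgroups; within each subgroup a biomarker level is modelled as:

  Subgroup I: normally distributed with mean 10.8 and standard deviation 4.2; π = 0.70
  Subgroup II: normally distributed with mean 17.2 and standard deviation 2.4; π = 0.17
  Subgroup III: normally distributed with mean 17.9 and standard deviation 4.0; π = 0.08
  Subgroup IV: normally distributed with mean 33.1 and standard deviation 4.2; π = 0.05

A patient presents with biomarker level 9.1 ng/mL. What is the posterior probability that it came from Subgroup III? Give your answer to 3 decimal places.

0.011

P(component k | x) = π_k·f_k(x) / marginal(x), where marginal(x) = Σ_j π_j·f_j(x).
Evaluate each component's likelihood at the observed value:
  f_I = (1/(4.2·√(2π)))·exp(−(9.1−10.8)²/(2·4.2²)) = 0.094986·exp(-0.08192) = 0.0875155
  f_II = (1/(2.4·√(2π)))·exp(−(9.1−17.2)²/(2·2.4²)) = 0.166226·exp(-5.69531) = 0.0005588
  f_III = (1/(4.0·√(2π)))·exp(−(9.1−17.9)²/(2·4.0²)) = 0.099736·exp(-2.42000) = 0.00886865
  f_IV = (1/(4.2·√(2π)))·exp(−(9.1−33.1)²/(2·4.2²)) = 0.094986·exp(-16.32653) = 7.7115e-09
Multiply by the mixture weights:
  π_I·f_I = 0.70 × 0.0875155 = 0.0612609
  π_II·f_II = 0.17 × 0.0005588 = 9.49959e-05
  π_III·f_III = 0.08 × 0.00886865 = 0.000709492
  π_IV·f_IV = 0.05 × 7.7115e-09 = 3.85575e-10
Sum: 0.0612609 + 9.49959e-05 + 0.000709492 + 3.85575e-10 = 0.0620654
Responsibility of Subgroup III: 0.000709492 / 0.0620654 ≈ 0.011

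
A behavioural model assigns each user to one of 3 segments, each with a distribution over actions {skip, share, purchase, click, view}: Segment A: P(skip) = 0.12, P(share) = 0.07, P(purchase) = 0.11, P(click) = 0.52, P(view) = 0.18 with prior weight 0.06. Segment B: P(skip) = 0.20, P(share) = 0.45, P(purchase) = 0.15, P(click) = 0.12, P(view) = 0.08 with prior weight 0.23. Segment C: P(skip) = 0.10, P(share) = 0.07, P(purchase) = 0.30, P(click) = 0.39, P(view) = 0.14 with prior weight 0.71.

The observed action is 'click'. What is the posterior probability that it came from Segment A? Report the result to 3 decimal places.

0.093

Posterior ∝ prior × likelihood, so P(k | x) ∝ P(Z=k) f_k(x); normalise over all components.
Component likelihoods at x = 'click':
  f_A = P(click | comp) = 0.52
  f_B = P(click | comp) = 0.12
  f_C = P(click | comp) = 0.39
Prior × likelihood for each component:
  P(Z=A)·f_A = 0.06 × 0.52 = 0.0312
  P(Z=B)·f_B = 0.23 × 0.12 = 0.0276
  P(Z=C)·f_C = 0.71 × 0.39 = 0.2769
Marginal: 0.0312 + 0.0276 + 0.2769 = 0.3357
P(Segment A | x) ≈ 0.093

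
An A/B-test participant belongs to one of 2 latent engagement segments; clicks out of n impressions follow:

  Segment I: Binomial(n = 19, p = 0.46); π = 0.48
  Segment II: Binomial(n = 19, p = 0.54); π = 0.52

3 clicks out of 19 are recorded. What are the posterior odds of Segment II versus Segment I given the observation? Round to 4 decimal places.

The posterior odds equal the prior odds times the likelihood ratio: (w_i/w_j)·(f_i(x)/f_j(x)).
Binomial probabilities:
  p_I = C(19,3)·0.46^3·0.54^16 = 969·0.097336·5.22757e-05 = 0.00493057
  p_II = C(19,3)·0.54^3·0.46^16 = 969·0.157464·4.01907e-06 = 0.00061324
Posterior odds = (w_II·p_II) / (w_I·p_I) = (0.52·0.00061324) / (0.48·0.00493057) = 0.000318885 / 0.00236668 ≈ 0.1347

0.1347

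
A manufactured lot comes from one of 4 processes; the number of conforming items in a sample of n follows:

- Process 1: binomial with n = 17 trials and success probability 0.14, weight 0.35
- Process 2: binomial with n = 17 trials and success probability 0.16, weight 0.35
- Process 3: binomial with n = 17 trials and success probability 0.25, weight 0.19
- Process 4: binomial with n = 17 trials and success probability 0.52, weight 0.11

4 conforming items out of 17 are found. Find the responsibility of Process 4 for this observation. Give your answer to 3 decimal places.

Posterior ∝ prior × likelihood, so P(k | x) ∝ w_k f_k(x); normalise over all components.
Evaluate each component's likelihood at the observed value:
  L_1 = 0.128697
  L_2 = 0.161692
  L_3 = 0.220868
  L_4 = 0.0124947
Weight by the priors:
  w_1·L_1 = 0.35 × 0.128697 = 0.045044
  w_2·L_2 = 0.35 × 0.161692 = 0.0565921
  w_3·L_3 = 0.19 × 0.220868 = 0.041965
  w_4·L_4 = 0.11 × 0.0124947 = 0.00137442
Evidence: 0.045044 + 0.0565921 + 0.041965 + 0.00137442 = 0.144975
P(Process 4 | 4 conforming items out of 17) ≈ 0.009

0.009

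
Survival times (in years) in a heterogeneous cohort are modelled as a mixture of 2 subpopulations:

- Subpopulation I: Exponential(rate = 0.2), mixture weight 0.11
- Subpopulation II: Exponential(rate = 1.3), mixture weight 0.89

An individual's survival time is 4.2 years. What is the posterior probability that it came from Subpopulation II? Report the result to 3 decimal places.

0.341

P(component k | x) = π_k·f_k(x) / marginal(x), where marginal(x) = Σ_j π_j·f_j(x).
Evaluate each component's likelihood at the observed value:
  f_I = 0.2·e^(−0.2·4.2) = 0.2·e^(−0.8400) = 0.0863421
  f_II = 1.3·e^(−1.3·4.2) = 1.3·e^(−5.4600) = 0.00552962
Unnormalised posteriors:
  π_I·f_I = 0.11 × 0.0863421 = 0.00949763
  π_II·f_II = 0.89 × 0.00552962 = 0.00492136
Marginal: 0.00949763 + 0.00492136 = 0.014419
P(Subpopulation II | the observation) = 0.00492136 / 0.014419 ≈ 0.341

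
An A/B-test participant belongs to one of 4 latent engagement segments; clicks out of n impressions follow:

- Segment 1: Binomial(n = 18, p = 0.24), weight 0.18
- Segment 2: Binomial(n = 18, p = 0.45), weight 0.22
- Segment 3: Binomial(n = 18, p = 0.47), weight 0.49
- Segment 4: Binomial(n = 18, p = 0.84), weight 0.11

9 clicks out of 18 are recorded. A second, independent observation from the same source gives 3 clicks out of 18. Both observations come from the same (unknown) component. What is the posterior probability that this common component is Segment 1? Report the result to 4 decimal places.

0.2858

Posterior ∝ prior × likelihood, so P(k | x) ∝ π_k f_k(x); normalise over all components.
Since both observations come from the same component, the likelihood for component k is f_k(x₁)·f_k(x₂).
  f_1 = [0.0108652] × [0.183877] = 0.00199787
  f_2 = [0.169431] × [0.00947912] = 0.00160605
  f_3 = [0.179547] × [0.00619615] = 0.0011125
  f_4 = [0.000695678] × [5.57606e-10] = 3.87915e-13
Multiply by the mixture weights:
  π_1·f_1 = 0.18 × 0.00199787 = 0.000359616
  π_2·f_2 = 0.22 × 0.00160605 = 0.000353332
  π_3·f_3 = 0.49 × 0.0011125 = 0.000545125
  π_4·f_4 = 0.11 × 3.87915e-13 = 4.26706e-14
Evidence: 0.000359616 + 0.000353332 + 0.000545125 + 4.26706e-14 = 0.00125807
P(Segment 1 | x) ≈ 0.2858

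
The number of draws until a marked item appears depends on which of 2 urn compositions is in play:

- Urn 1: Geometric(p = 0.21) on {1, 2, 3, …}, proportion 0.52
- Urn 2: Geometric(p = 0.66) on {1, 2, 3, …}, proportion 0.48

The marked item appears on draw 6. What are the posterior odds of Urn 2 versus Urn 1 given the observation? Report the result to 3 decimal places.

0.043

Only the two components matter; the odds are (π_i f_i(x)) / (π_j f_j(x)).
Evaluate each component's likelihood at the observed value:
  p_1 = 0.21·(1−0.21)^5 = 0.21·0.307706 = 0.0646182
  p_2 = 0.66·(1−0.66)^5 = 0.66·0.00454354 = 0.00299874
Odds = (0.48/0.52) × (0.00299874/0.0646182) = 0.923077 × 0.046407 ≈ 0.043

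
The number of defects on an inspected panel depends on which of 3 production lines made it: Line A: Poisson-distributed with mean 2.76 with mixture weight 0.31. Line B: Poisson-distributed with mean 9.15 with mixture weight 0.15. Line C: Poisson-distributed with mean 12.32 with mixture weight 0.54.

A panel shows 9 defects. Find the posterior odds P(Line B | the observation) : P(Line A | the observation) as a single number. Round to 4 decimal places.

39.2822

Only the two components matter; the odds are (P(Z=i) f_i(x)) / (P(Z=j) f_j(x)).
Component likelihoods at x = 9 defects:
  f_A = e^(−2.76)·2.76^9/9! = 0.00162094
  f_B = e^(−9.15)·9.15^9/9! = 0.131593
  f_C = e^(−12.32)·12.32^9/9! = 0.0803943
Odds = (0.15/0.31) × (0.131593/0.00162094) = 0.483871 × 81.1832 ≈ 39.2822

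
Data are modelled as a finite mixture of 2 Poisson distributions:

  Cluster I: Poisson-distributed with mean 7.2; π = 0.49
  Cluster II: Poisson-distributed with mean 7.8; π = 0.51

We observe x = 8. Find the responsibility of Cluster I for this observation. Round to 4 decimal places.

0.4799

Posterior ∝ prior × likelihood, so P(k | x) ∝ π_k f_k(x); normalise over all components.
Component likelihoods at x = 8:
  p_I = e^(−7.2)·7.2^8/8! = 0.133727
  p_II = e^(−7.8)·7.8^8/8! = 0.139232
Weight by the priors:
  π_I·p_I = 0.49 × 0.133727 = 0.0655262
  π_II·p_II = 0.51 × 0.139232 = 0.0710084
Evidence: 0.0655262 + 0.0710084 = 0.136535
Responsibility of Cluster I: 0.0655262 / 0.136535 ≈ 0.4799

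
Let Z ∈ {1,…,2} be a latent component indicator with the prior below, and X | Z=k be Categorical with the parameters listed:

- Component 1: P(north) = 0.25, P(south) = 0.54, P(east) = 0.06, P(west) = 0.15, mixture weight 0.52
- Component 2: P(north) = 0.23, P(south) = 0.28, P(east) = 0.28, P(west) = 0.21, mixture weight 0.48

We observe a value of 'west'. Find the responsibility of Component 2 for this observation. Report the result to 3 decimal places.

0.564

By Bayes' theorem, P(k | x) = w_k f_k(x) / Σ_j w_j f_j(x).
Categorical probabilities:
  L_1 = P(west | comp) = 0.15
  L_2 = P(west | comp) = 0.21
Multiply by the mixture weights:
  w_1·L_1 = 0.52 × 0.15 = 0.078
  w_2·L_2 = 0.48 × 0.21 = 0.1008
Marginal: 0.078 + 0.1008 = 0.1788
Responsibility of Component 2: 0.1008 / 0.1788 ≈ 0.564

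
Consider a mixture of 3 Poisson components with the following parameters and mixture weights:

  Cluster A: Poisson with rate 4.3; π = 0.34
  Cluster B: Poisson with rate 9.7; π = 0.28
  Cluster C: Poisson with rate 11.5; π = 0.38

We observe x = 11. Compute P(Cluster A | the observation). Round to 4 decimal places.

Posterior ∝ prior × likelihood, so P(k | x) ∝ P(Z=k) f_k(x); normalise over all components.
Poisson probabilities:
  L_A = e^(−4.3)·4.3^11/11! = 0.00315886
  L_B = e^(−9.7)·9.7^11/11! = 0.109819
  L_C = e^(−11.5)·11.5^11/11! = 0.118068
Unnormalised posteriors:
  P(Z=A)·L_A = 0.34 × 0.00315886 = 0.00107401
  P(Z=B)·L_B = 0.28 × 0.109819 = 0.0307493
  P(Z=C)·L_C = 0.38 × 0.118068 = 0.044866
Denominator: 0.00107401 + 0.0307493 + 0.044866 = 0.0766893
P(Cluster A | data) = 0.00107401 / 0.0766893 ≈ 0.0140

0.0140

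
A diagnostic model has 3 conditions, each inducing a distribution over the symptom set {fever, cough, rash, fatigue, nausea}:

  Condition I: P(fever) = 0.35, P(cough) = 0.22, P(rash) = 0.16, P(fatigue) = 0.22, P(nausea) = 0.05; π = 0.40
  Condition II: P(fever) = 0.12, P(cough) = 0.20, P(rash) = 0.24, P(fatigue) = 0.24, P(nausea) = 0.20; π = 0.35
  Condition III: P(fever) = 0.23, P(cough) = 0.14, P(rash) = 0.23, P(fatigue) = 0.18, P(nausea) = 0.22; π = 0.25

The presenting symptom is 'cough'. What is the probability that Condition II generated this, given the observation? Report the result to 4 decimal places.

0.3627

Posterior ∝ prior × likelihood, so P(k | x) ∝ π_k f_k(x); normalise over all components.
Evaluate each component's likelihood at the observed value:
  L_I = 0.22
  L_II = 0.2
  L_III = 0.14
Unnormalised posteriors:
  π_I·L_I = 0.40 × 0.22 = 0.088
  π_II·L_II = 0.35 × 0.2 = 0.07
  π_III·L_III = 0.25 × 0.14 = 0.035
Denominator: 0.088 + 0.07 + 0.035 = 0.193
P(Condition II | data) ≈ 0.3627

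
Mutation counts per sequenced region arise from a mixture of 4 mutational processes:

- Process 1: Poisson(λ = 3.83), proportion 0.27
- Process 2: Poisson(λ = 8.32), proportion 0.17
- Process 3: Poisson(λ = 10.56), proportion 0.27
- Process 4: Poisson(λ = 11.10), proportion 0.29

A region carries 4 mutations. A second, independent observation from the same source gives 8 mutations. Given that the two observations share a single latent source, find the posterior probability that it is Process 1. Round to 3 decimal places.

0.429

Apply Bayes' rule: the posterior for each component is proportional to its prior times its likelihood at x.
Since both observations come from the same component, the likelihood for component k is f_k(x₁)·f_k(x₂).
  f_1 = [e^(−3.83)·3.83^4/4! = 0.194642] × [0.02493] = 0.00485241
  f_2 = [e^(−8.32)·8.32^4/4! = 0.0486353] × [0.138719] = 0.00674665
  f_3 = [e^(−10.56)·10.56^4/4! = 0.0134368] × [0.0994583] = 0.0013364
  f_4 = [e^(−11.10)·11.10^4/4! = 0.00955899] × [0.0863763] = 0.00082567
Multiply by the mixture weights:
  P(Z=1)·f_1 = 0.27 × 0.00485241 = 0.00131015
  P(Z=2)·f_2 = 0.17 × 0.00674665 = 0.00114693
  P(Z=3)·f_3 = 0.27 × 0.0013364 = 0.000360827
  P(Z=4)·f_4 = 0.29 × 0.00082567 = 0.000239444
Normaliser: 0.00131015 + 0.00114693 + 0.000360827 + 0.000239444 = 0.00305735
P(Process 1 | data) ≈ 0.429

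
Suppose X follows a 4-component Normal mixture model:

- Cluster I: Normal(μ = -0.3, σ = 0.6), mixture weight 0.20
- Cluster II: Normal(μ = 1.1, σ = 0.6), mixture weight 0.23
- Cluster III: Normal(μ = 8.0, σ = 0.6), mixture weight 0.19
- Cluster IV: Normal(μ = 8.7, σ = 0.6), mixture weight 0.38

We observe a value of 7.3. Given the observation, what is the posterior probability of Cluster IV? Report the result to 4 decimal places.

The responsibility of component k is w_k f_k(x) divided by Σ_j w_j f_j(x).
Evaluate each component's likelihood at the observed value:
  L_I = (1/(0.6·√(2π)))·exp(−(7.3−-0.3)²/(2·0.6²)) = 0.664904·exp(-80.22222) = 9.60927e-36
  L_II = (1/(0.6·√(2π)))·exp(−(7.3−1.1)²/(2·0.6²)) = 0.664904·exp(-53.38889) = 4.32772e-24
  L_III = (1/(0.6·√(2π)))·exp(−(7.3−8.0)²/(2·0.6²)) = 0.664904·exp(-0.68056) = 0.336664
  L_IV = (1/(0.6·√(2π)))·exp(−(7.3−8.7)²/(2·0.6²)) = 0.664904·exp(-2.72222) = 0.0437031
Prior × likelihood for each component:
  w_I·L_I = 0.20 × 9.60927e-36 = 1.92185e-36
  w_II·L_II = 0.23 × 4.32772e-24 = 9.95375e-25
  w_III·L_III = 0.19 × 0.336664 = 0.0639663
  w_IV·L_IV = 0.38 × 0.0437031 = 0.0166072
Denominator: 1.92185e-36 + 9.95375e-25 + 0.0639663 + 0.0166072 = 0.0805734
P(Cluster IV | the observation) ≈ 0.2061

0.2061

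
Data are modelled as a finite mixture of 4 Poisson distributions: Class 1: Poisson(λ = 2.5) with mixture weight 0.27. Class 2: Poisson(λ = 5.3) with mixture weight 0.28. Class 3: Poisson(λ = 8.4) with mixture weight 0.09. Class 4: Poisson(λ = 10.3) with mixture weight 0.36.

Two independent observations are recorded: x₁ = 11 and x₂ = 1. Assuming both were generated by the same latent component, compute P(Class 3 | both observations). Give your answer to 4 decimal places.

0.1201

P(component k | x) = P(Z=k)·f_k(x) / marginal(x), where marginal(x) = Σ_j P(Z=j)·f_j(x).
Since both observations come from the same component, the likelihood for component k is f_k(x₁)·f_k(x₂).
  p_1 = [4.90285e-05] × [0.205212] = 1.00613e-05
  p_2 = [0.0115909] × [0.0264554] = 0.000306643
  p_3 = [0.0827642] × [0.00188889] = 0.000156332
  p_4 = [0.116633] × [0.000346421] = 4.0404e-05
Multiply by the mixture weights:
  P(Z=1)·p_1 = 0.27 × 1.00613e-05 = 2.71654e-06
  P(Z=2)·p_2 = 0.28 × 0.000306643 = 8.58601e-05
  P(Z=3)·p_3 = 0.09 × 0.000156332 = 1.40699e-05
  P(Z=4)·p_4 = 0.36 × 4.0404e-05 = 1.45454e-05
Marginal: 2.71654e-06 + 8.58601e-05 + 1.40699e-05 + 1.45454e-05 = 0.000117192
P(Class 3 | x₁,x₂) ≈ 0.1201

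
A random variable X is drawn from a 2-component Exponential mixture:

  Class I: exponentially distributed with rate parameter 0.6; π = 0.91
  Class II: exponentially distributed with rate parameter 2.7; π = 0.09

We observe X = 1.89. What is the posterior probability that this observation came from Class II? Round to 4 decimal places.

0.0083

P(component k | x) = π_k·f_k(x) / marginal(x), where marginal(x) = Σ_j π_j·f_j(x).
Exponential densities:
  f_I = 0.6·e^(−0.6·1.89) = 0.6·e^(−1.1340) = 0.193046
  f_II = 2.7·e^(−2.7·1.89) = 2.7·e^(−5.1030) = 0.0164119
Unnormalised posteriors:
  π_I·f_I = 0.91 × 0.193046 = 0.175672
  π_II·f_II = 0.09 × 0.0164119 = 0.00147707
Evidence: 0.175672 + 0.00147707 = 0.177149
So the posterior for Class II is 0.00147707 / 0.177149 ≈ 0.0083.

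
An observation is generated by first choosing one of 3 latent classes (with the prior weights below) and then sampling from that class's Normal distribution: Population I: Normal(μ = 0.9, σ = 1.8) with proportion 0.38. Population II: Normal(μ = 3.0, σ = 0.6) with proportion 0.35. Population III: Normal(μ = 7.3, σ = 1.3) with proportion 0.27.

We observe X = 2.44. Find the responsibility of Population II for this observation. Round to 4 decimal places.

0.7202

P(component k | x) = w_k·f_k(x) / marginal(x), where marginal(x) = Σ_j w_j·f_j(x).
Component likelihoods at x = 2.44:
  L_I = (1/(1.8·√(2π)))·exp(−(2.44−0.9)²/(2·1.8²)) = 0.221635·exp(-0.36599) = 0.153706
  L_II = (1/(0.6·√(2π)))·exp(−(2.44−3.0)²/(2·0.6²)) = 0.664904·exp(-0.43556) = 0.43013
  L_III = (1/(1.3·√(2π)))·exp(−(2.44−7.3)²/(2·1.3²)) = 0.306879·exp(-6.98805) = 0.000283202
Unnormalised posteriors:
  w_I·L_I = 0.38 × 0.153706 = 0.0584083
  w_II·L_II = 0.35 × 0.43013 = 0.150545
  w_III·L_III = 0.27 × 0.000283202 = 7.64645e-05
Evidence: 0.0584083 + 0.150545 + 7.64645e-05 = 0.20903
P(Population II | data) ≈ 0.7202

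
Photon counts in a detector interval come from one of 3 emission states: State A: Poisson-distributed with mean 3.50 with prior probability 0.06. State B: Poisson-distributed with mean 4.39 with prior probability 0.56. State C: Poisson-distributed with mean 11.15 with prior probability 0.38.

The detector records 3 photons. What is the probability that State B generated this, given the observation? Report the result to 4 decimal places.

Apply Bayes' rule: the posterior for each component is proportional to its prior times its likelihood at x.
Component likelihoods at x = 3 photons:
  p_A = e^(−3.50)·3.50^3/3! = 0.215785
  p_B = e^(−4.39)·4.39^3/3! = 0.17486
  p_C = e^(−11.15)·11.15^3/3! = 0.00332116
Prior × likelihood for each component:
  P(Z=A)·p_A = 0.06 × 0.215785 = 0.0129471
  P(Z=B)·p_B = 0.56 × 0.17486 = 0.0979214
  P(Z=C)·p_C = 0.38 × 0.00332116 = 0.00126204
Normaliser: 0.0129471 + 0.0979214 + 0.00126204 = 0.112131
P(State B | data) ≈ 0.8733

0.8733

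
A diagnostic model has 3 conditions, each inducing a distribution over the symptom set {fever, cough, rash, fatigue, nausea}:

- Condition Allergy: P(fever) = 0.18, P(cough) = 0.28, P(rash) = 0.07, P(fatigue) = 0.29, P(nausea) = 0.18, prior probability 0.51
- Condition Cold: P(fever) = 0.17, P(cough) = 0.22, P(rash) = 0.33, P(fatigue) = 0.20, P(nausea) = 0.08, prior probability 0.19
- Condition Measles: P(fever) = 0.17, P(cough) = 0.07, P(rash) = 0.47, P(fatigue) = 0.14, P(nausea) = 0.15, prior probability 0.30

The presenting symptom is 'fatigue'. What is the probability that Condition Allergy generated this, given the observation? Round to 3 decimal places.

0.649

P(component k | x) = π_k·f_k(x) / marginal(x), where marginal(x) = Σ_j π_j·f_j(x).
Component likelihoods at x = 'fatigue':
  p_Allergy = P(fatigue | comp) = 0.29
  p_Cold = P(fatigue | comp) = 0.20
  p_Measles = P(fatigue | comp) = 0.14
Weight by the priors:
  π_Allergy·p_Allergy = 0.51 × 0.29 = 0.1479
  π_Cold·p_Cold = 0.19 × 0.2 = 0.038
  π_Measles·p_Measles = 0.30 × 0.14 = 0.042
Normaliser: 0.1479 + 0.038 + 0.042 = 0.2279
P(Condition Allergy | 'fatigue') ≈ 0.649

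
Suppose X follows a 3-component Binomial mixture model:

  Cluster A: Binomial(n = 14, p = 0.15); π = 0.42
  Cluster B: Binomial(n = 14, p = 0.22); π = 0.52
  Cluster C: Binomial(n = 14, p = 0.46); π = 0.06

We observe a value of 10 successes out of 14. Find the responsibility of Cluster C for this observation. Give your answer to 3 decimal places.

The responsibility of component k is π_k f_k(x) divided by Σ_j π_j f_j(x).
Binomial probabilities:
  L_A = 3.01316e-06
  L_B = 9.841e-05
  L_C = 0.0361067
Prior × likelihood for each component:
  π_A·L_A = 0.42 × 3.01316e-06 = 1.26553e-06
  π_B·L_B = 0.52 × 9.841e-05 = 5.11732e-05
  π_C·L_C = 0.06 × 0.0361067 = 0.0021664
Normaliser: 1.26553e-06 + 5.11732e-05 + 0.0021664 = 0.00221884
So the posterior for Cluster C is 0.0021664 / 0.00221884 ≈ 0.976.

0.976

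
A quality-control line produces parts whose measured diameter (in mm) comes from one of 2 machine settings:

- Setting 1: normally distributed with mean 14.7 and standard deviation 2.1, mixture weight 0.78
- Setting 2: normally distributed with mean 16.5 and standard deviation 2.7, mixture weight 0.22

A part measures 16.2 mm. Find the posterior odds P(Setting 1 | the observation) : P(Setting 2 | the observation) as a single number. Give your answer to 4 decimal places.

Posterior odds = (π_i f_i(x)) / (π_j f_j(x)); the normalising sum cancels.
Component likelihoods at x = 16.2 mm:
  f_1 = 0.147198
  f_2 = 0.146847
0.114814 / 0.0323064 ≈ 3.5539

3.5539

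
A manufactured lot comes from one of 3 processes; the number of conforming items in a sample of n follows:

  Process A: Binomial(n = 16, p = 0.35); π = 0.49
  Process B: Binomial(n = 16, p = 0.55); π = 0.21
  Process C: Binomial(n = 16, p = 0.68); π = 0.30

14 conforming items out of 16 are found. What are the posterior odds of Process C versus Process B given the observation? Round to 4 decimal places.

Posterior odds = (π_i f_i(x)) / (π_j f_j(x)); the normalising sum cancels.
Evaluate each component's likelihood at the observed value:
  L_A = C(16,14)·0.35^14·0.65^2 = 120·4.13955e-07·0.4225 = 2.09875e-05
  L_B = C(16,14)·0.55^14·0.45^2 = 120·0.000231781·0.2025 = 0.00563228
  L_C = C(16,14)·0.68^14·0.32^2 = 120·0.00451986·0.1024 = 0.05554
Odds = (0.30/0.21) × (0.05554/0.00563228) = 1.42857 × 9.86102 ≈ 14.0872

14.0872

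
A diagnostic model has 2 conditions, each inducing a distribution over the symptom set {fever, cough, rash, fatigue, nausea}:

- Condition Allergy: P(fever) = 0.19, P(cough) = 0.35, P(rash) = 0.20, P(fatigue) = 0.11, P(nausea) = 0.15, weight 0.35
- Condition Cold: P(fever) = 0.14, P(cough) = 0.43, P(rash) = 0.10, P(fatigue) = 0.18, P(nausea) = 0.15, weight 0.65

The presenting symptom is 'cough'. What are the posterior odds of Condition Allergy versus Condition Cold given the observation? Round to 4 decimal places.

Posterior odds = (π_i f_i(x)) / (π_j f_j(x)); the normalising sum cancels.
Evaluate each component's likelihood at the observed value:
  f_Allergy = 0.35
  f_Cold = 0.43
Posterior odds = (π_Allergy·f_Allergy) / (π_Cold·f_Cold) = (0.35·0.35) / (0.65·0.43) = 0.1225 / 0.2795 ≈ 0.4383

0.4383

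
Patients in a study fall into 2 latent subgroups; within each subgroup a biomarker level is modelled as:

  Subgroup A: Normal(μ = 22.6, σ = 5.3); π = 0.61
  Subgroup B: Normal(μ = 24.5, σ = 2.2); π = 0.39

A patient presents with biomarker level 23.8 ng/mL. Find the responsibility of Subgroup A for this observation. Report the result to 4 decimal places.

0.3996

The responsibility of component k is π_k f_k(x) divided by Σ_j π_j f_j(x).
Normal densities:
  f_A = 0.0733673
  f_B = 0.172387
Multiply by the mixture weights:
  π_A·f_A = 0.61 × 0.0733673 = 0.044754
  π_B·f_B = 0.39 × 0.172387 = 0.0672308
Evidence: 0.044754 + 0.0672308 = 0.111985
Responsibility of Subgroup A: 0.044754 / 0.111985 ≈ 0.3996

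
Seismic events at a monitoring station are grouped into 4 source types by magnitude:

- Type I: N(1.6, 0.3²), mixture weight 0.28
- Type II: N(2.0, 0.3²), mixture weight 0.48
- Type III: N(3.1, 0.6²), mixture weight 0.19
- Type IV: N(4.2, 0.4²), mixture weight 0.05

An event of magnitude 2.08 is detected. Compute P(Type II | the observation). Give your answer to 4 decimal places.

By Bayes' theorem, P(k | x) = w_k f_k(x) / Σ_j w_j f_j(x).
Component likelihoods at x = 2.08:
  f_I = (1/(0.3·√(2π)))·exp(−(2.08−1.6)²/(2·0.3²)) = 1.329808·exp(-1.28000) = 0.369736
  f_II = (1/(0.3·√(2π)))·exp(−(2.08−2.0)²/(2·0.3²)) = 1.329808·exp(-0.03556) = 1.28336
  f_III = (1/(0.6·√(2π)))·exp(−(2.08−3.1)²/(2·0.6²)) = 0.664904·exp(-1.44500) = 0.156748
  f_IV = (1/(0.4·√(2π)))·exp(−(2.08−4.2)²/(2·0.4²)) = 0.997356·exp(-14.04500) = 7.92837e-07
Unnormalised posteriors:
  w_I·f_I = 0.28 × 0.369736 = 0.103526
  w_II·f_II = 0.48 × 1.28336 = 0.616011
  w_III·f_III = 0.19 × 0.156748 = 0.0297822
  w_IV·f_IV = 0.05 × 7.92837e-07 = 3.96419e-08
Marginal: 0.103526 + 0.616011 + 0.0297822 + 3.96419e-08 = 0.749319
P(Type II | data) ≈ 0.8221

0.8221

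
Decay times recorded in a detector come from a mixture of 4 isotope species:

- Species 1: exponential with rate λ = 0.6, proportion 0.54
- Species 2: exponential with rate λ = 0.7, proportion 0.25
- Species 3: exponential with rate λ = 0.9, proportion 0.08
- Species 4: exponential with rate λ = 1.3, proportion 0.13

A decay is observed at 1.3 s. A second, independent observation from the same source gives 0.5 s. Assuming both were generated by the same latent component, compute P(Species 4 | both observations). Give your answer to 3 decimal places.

Posterior ∝ prior × likelihood, so P(k | x) ∝ π_k f_k(x); normalise over all components.
Since both observations come from the same component, the likelihood for component k is f_k(x₁)·f_k(x₂).
  p_1 = [0.275044] × [0.444491] = 0.122254
  p_2 = [0.281767] × [0.493282] = 0.13899
  p_3 = [0.27933] × [0.573865] = 0.160298
  p_4 = [0.239875] × [0.67866] = 0.162794
Unnormalised posteriors:
  π_1·p_1 = 0.54 × 0.122254 = 0.0660174
  π_2·p_2 = 0.25 × 0.13899 = 0.0347476
  π_3·p_3 = 0.08 × 0.160298 = 0.0128238
  π_4·p_4 = 0.13 × 0.162794 = 0.0211632
Normaliser: 0.0660174 + 0.0347476 + 0.0128238 + 0.0211632 = 0.134752
Responsibility of Species 4: 0.0211632 / 0.134752 ≈ 0.157

0.157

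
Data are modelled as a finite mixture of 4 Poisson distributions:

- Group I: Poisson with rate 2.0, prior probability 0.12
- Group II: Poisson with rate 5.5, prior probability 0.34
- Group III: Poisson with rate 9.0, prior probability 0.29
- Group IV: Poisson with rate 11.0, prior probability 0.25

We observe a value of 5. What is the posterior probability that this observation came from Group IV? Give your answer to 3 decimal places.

The responsibility of component k is w_k f_k(x) divided by Σ_j w_j f_j(x).
Component likelihoods at x = 5:
  f_I = e^(−2.0)·2.0^5/5! = 0.0360894
  f_II = e^(−5.5)·5.5^5/5! = 0.171401
  f_III = e^(−9.0)·9.0^5/5! = 0.0607269
  f_IV = e^(−11.0)·11.0^5/5! = 0.0224152
Multiply by the mixture weights:
  w_I·f_I = 0.12 × 0.0360894 = 0.00433073
  w_II·f_II = 0.34 × 0.171401 = 0.0582762
  w_III·f_III = 0.29 × 0.0607269 = 0.0176108
  w_IV·f_IV = 0.25 × 0.0224152 = 0.0056038
Denominator: 0.00433073 + 0.0582762 + 0.0176108 + 0.0056038 = 0.0858216
P(Group IV | 5) = 0.0056038 / 0.0858216 ≈ 0.065

0.065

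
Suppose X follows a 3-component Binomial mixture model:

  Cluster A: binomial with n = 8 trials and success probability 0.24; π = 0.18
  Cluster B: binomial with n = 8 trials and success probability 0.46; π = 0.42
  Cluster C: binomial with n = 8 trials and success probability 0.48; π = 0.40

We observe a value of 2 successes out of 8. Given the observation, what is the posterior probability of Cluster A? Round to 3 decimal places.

P(component k | x) = w_k·f_k(x) / marginal(x), where marginal(x) = Σ_j w_j·f_j(x).
Component likelihoods at x = 2 successes out of 8:
  p_A = C(8,2)·0.24^2·0.76^6 = 28·0.0576·0.1927 = 0.310786
  p_B = C(8,2)·0.46^2·0.54^6 = 28·0.2116·0.0247949 = 0.146905
  p_C = C(8,2)·0.48^2·0.52^6 = 28·0.2304·0.0197706 = 0.127544
Unnormalised posteriors:
  w_A·p_A = 0.18 × 0.310786 = 0.0559416
  w_B·p_B = 0.42 × 0.146905 = 0.0617001
  w_C·p_C = 0.40 × 0.127544 = 0.0510177
Marginal: 0.0559416 + 0.0617001 + 0.0510177 = 0.168659
P(Cluster A | data) ≈ 0.332

0.332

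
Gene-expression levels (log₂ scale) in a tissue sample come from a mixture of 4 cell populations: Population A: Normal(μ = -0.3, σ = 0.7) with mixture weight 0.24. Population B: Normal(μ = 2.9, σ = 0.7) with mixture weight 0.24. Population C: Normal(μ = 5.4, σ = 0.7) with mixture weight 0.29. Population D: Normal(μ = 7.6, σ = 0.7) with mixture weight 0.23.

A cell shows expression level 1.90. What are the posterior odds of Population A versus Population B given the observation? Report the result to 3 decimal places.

Only the two components matter; the odds are (π_i f_i(x)) / (π_j f_j(x)).
Component likelihoods at x = 1.90:
  p_A = (1/(0.7·√(2π)))·exp(−(1.90−-0.3)²/(2·0.7²)) = 0.569918·exp(-4.93878) = 0.00408253
  p_B = (1/(0.7·√(2π)))·exp(−(1.90−2.9)²/(2·0.7²)) = 0.569918·exp(-1.02041) = 0.205426
  p_C = (1/(0.7·√(2π)))·exp(−(1.90−5.4)²/(2·0.7²)) = 0.569918·exp(-12.50000) = 2.12389e-06
  p_D = (1/(0.7·√(2π)))·exp(−(1.90−7.6)²/(2·0.7²)) = 0.569918·exp(-33.15306) = 2.27835e-15
Posterior odds = (π_A·p_A) / (π_B·p_B) = (0.24·0.00408253) / (0.24·0.205426) = 0.000979806 / 0.0493021 ≈ 0.020

0.020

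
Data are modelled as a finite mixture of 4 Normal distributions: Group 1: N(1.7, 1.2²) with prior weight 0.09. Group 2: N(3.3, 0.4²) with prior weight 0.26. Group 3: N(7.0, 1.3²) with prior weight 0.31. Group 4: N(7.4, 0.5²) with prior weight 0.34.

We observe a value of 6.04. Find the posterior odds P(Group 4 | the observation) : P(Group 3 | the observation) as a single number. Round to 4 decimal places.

Since P(k|x) ∝ π_k f_k(x), the posterior odds are π_i f_i(x) / (π_j f_j(x)).
Evaluate each component's likelihood at the observed value:
  f_1 = 0.000480156
  f_2 = 6.45296e-11
  f_3 = 0.233642
  f_4 = 0.0197423
Odds = (0.34/0.31) × (0.0197423/0.233642) = 1.09677 × 0.0844981 ≈ 0.0927

0.0927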